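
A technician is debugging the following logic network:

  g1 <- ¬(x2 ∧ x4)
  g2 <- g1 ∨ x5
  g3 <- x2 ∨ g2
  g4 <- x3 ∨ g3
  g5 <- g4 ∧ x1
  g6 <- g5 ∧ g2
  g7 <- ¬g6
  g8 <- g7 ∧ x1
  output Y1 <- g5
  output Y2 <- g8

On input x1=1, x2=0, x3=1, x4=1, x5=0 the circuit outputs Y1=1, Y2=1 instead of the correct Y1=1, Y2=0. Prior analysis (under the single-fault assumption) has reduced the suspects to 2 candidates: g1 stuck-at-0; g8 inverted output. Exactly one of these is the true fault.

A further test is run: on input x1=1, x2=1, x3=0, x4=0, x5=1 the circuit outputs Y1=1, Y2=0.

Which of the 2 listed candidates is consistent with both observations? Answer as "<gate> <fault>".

g1 stuck-at-0

Evaluate each candidate on input x1=1, x2=1, x3=0, x4=0, x5=1:
  g1 stuck-at-0: g1=0 [stuck-at-0], g2=1, g3=1, g4=1, g5=1, g6=1, g7=0, g8=0 → Y1=1, Y2=0 — matches
  g8 inverted output: g1=1, g2=1, g3=1, g4=1, g5=1, g6=1, g7=0, g8=1 [inverted output] → Y1=1, Y2=1 — eliminated
Only g1 stuck-at-0 reproduces the observed Y1=1, Y2=0.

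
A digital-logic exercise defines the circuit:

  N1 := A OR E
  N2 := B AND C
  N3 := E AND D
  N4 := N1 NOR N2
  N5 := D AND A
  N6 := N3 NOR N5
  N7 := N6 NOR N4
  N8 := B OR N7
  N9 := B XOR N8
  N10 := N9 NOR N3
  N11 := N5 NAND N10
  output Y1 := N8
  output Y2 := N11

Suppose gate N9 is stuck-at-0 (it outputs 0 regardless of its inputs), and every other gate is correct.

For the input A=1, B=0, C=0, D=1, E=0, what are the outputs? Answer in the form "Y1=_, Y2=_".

Y1=1, Y2=0

Propagate with N9 forced: N1=1, N2=0, N3=0, N4=0, N5=1, N6=0, N7=1, N8=1, N9=0 [stuck-at-0], N10=1, N11=0.
So the outputs are Y1=1, Y2=0. (Without the fault they would be Y1=1, Y2=1.)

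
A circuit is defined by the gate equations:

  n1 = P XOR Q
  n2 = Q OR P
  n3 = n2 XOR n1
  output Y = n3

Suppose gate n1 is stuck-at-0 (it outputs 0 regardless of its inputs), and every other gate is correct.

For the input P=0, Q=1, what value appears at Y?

Propagate with n1 forced: n1=0 [stuck-at-0], n2=1, n3=1.
So Y = 1. (Without the fault it would be 0.)

1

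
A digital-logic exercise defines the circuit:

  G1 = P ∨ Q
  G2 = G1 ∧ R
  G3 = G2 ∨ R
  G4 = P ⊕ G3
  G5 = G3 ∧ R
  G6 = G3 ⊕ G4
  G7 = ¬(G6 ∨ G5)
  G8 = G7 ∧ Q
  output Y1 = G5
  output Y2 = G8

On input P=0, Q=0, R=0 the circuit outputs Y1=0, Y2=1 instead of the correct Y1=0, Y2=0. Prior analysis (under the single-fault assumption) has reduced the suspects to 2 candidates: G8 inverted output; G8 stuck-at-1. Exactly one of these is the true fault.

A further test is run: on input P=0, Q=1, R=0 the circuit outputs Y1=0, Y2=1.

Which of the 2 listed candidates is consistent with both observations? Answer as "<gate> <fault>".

Evaluate each candidate on input P=0, Q=1, R=0:
  G8 inverted output: G1=1, G2=0, G3=0, G4=0, G5=0, G6=0, G7=1, G8=0 [inverted output] → Y1=0, Y2=0 — eliminated
  G8 stuck-at-1: G1=1, G2=0, G3=0, G4=0, G5=0, G6=0, G7=1, G8=1 [stuck-at-1] → Y1=0, Y2=1 — matches
Only G8 stuck-at-1 reproduces the observed Y1=0, Y2=1.

G8 stuck-at-1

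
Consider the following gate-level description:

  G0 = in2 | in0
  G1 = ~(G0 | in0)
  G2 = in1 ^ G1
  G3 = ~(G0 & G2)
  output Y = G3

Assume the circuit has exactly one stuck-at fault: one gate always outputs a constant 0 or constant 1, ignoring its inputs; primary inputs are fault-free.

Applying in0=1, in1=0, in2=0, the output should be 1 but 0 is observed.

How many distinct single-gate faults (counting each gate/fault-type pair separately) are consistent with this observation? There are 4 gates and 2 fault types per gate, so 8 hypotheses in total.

3

Fault-free: G0=1, G1=0, G2=0, G3=1 → 1. Observed 0.
  G0 stuck-at-0: output 1 ✗
  G0 stuck-at-1: output 1 ✗
  G1 stuck-at-0: output 1 ✗
  G1 stuck-at-1: output 0 ✓
  G2 stuck-at-0: output 1 ✗
  G2 stuck-at-1: output 0 ✓
  G3 stuck-at-0: output 0 ✓
  G3 stuck-at-1: output 1 ✗
Consistent faults: {G1 stuck-at-1, G2 stuck-at-1, G3 stuck-at-0} — 3 in all.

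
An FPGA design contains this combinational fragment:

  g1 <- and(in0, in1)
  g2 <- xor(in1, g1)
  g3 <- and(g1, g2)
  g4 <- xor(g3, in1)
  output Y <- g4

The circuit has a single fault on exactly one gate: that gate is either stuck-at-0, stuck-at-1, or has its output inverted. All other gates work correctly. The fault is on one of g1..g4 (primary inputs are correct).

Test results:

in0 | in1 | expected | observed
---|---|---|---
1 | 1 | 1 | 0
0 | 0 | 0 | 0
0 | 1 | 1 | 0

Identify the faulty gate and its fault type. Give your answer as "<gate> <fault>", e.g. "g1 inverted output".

g4 stuck-at-0

Fault-free values for test 1 (in0=1, in1=1): g1=1, g2=0, g3=0, g4=1, giving Y=1. Observed 0.
Test 1: faults giving observed 0 are {g2 stuck-at-1, g2 inverted output, g3 stuck-at-1, g3 inverted output, g4 stuck-at-0, g4 inverted output}.
Test 2 (in0=0, in1=0): fault-free g1=0, g2=0, g3=0, g4=0 → 0; observed 0. Eliminates g3 stuck-at-1, g3 inverted output, g4 inverted output.
Test 3 (in0=0, in1=1): fault-free g1=0, g2=1, g3=0, g4=1 → 1; observed 0. Eliminates g2 stuck-at-1, g2 inverted output.
Only g4 stuck-at-0 is consistent with every test.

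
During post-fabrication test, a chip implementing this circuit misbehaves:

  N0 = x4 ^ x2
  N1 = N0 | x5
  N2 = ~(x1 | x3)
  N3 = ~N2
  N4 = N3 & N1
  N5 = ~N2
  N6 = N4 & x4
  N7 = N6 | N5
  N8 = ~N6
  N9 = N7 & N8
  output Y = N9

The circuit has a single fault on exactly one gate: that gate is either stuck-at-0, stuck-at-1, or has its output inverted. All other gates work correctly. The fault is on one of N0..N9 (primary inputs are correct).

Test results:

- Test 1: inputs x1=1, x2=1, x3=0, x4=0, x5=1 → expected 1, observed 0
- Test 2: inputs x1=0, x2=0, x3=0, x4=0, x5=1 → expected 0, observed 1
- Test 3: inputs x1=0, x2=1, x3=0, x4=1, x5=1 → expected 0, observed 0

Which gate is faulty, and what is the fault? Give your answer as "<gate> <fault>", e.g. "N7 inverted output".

Fault-free values for test 1 (x1=1, x2=1, x3=0, x4=0, x5=1): N0=1, N1=1, N2=0, N3=1, N4=1, N5=1, N6=0, N7=1, N8=1, N9=1, giving Y=1. Observed 0.
Test 1: faults giving observed 0 are {N2 stuck-at-1, N2 inverted output, N5 stuck-at-0, N5 inverted output, N6 stuck-at-1, N6 inverted output, N7 stuck-at-0, N7 inverted output, N8 stuck-at-0, N8 inverted output, N9 stuck-at-0, N9 inverted output}.
Test 2 (x1=0, x2=0, x3=0, x4=0, x5=1): fault-free N0=0, N1=1, N2=1, N3=0, N4=0, N5=0, N6=0, N7=0, N8=1, N9=0 → 0; observed 1. Eliminates N2 stuck-at-1, N5 stuck-at-0, N6 stuck-at-1, N6 inverted output, N7 stuck-at-0, N8 stuck-at-0, N8 inverted output, N9 stuck-at-0.
Test 3 (x1=0, x2=1, x3=0, x4=1, x5=1): fault-free N0=0, N1=1, N2=1, N3=0, N4=0, N5=0, N6=0, N7=0, N8=1, N9=0 → 0; observed 0. Eliminates N5 inverted output, N7 inverted output, N9 inverted output.
Only N2 inverted output is consistent with every test.

N2 inverted output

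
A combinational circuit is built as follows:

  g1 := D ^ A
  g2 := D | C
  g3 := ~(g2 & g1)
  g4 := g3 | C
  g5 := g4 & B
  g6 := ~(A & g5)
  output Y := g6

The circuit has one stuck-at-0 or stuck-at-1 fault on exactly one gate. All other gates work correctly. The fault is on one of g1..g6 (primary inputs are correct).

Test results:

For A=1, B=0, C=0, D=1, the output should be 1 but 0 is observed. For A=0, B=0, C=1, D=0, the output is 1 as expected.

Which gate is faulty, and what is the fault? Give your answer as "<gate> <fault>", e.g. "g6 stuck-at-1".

g5 stuck-at-1

Fault-free values for test 1 (A=1, B=0, C=0, D=1): g1=0, g2=1, g3=1, g4=1, g5=0, g6=1, giving Y=1. Observed 0.
Test 1: faults giving observed 0 are {g5 stuck-at-1, g6 stuck-at-0}.
Test 2 (A=0, B=0, C=1, D=0): fault-free g1=0, g2=1, g3=1, g4=1, g5=0, g6=1 → 1; observed 1. Eliminates g6 stuck-at-0.
Only g5 stuck-at-1 is consistent with every test.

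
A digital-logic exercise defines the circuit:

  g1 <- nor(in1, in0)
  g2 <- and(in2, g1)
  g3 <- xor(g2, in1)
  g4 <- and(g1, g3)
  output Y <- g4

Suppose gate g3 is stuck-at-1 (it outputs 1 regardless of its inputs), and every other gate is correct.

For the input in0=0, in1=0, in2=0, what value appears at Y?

1

Propagate with g3 forced: g1=1, g2=0, g3=1 [stuck-at-1], g4=1.
So Y = 1. (Without the fault it would be 0.)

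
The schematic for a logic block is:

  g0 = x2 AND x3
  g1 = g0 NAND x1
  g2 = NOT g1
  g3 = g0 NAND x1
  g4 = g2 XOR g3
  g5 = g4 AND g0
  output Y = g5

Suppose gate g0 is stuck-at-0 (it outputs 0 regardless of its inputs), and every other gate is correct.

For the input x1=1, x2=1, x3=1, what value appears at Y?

Propagate with g0 forced: g0=0 [stuck-at-0], g1=1, g2=0, g3=1, g4=1, g5=0.
So Y = 0. (Without the fault it would be 1.)

0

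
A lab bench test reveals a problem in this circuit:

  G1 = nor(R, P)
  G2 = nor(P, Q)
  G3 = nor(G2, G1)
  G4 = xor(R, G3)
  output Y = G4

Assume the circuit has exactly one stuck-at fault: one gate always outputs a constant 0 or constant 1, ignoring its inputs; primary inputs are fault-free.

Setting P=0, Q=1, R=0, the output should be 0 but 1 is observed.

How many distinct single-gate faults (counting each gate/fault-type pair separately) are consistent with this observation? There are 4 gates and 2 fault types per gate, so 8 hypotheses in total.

3

Fault-free: G1=1, G2=0, G3=0, G4=0 → 0. Observed 1.
  G1 stuck-at-0: output 1 ✓
  G1 stuck-at-1: output 0 ✗
  G2 stuck-at-0: output 0 ✗
  G2 stuck-at-1: output 0 ✗
  G3 stuck-at-0: output 0 ✗
  G3 stuck-at-1: output 1 ✓
  G4 stuck-at-0: output 0 ✗
  G4 stuck-at-1: output 1 ✓
Consistent faults: {G1 stuck-at-0, G3 stuck-at-1, G4 stuck-at-1} — 3 in all.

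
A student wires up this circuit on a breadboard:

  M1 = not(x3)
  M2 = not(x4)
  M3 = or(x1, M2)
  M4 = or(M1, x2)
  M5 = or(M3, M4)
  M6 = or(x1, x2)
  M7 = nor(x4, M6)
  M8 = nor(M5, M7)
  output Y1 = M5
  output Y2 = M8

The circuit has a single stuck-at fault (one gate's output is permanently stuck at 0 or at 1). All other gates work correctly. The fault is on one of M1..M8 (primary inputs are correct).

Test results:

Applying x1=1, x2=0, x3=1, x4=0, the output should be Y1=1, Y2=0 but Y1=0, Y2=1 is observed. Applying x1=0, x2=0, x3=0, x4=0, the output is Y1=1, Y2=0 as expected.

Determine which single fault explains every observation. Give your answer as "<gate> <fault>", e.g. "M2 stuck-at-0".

Fault-free values for test 1 (x1=1, x2=0, x3=1, x4=0): M1=0, M2=1, M3=1, M4=0, M5=1, M6=1, M7=0, M8=0, giving Y1=1, Y2=0. Observed Y1=0, Y2=1.
Test 1: faults giving observed Y1=0, Y2=1 are {M3 stuck-at-0, M5 stuck-at-0}.
Test 2 (x1=0, x2=0, x3=0, x4=0): fault-free M1=1, M2=1, M3=1, M4=1, M5=1, M6=0, M7=1, M8=0 → Y1=1, Y2=0; observed Y1=1, Y2=0. Eliminates M5 stuck-at-0.
Only M3 stuck-at-0 is consistent with every test.

M3 stuck-at-0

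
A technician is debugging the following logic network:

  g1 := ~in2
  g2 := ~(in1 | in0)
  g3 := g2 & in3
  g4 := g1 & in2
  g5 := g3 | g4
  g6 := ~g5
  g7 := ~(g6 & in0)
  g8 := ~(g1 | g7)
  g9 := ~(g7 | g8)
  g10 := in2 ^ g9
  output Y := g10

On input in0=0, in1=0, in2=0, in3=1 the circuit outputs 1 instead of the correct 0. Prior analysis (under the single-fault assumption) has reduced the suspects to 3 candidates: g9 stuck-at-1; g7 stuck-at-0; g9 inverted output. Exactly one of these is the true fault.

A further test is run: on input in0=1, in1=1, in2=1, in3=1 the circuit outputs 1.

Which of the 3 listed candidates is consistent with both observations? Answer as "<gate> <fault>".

g7 stuck-at-0

Evaluate each candidate on input in0=1, in1=1, in2=1, in3=1:
  g9 stuck-at-1: g1=0, g2=0, g3=0, g4=0, g5=0, g6=1, g7=0, g8=1, g9=1 [stuck-at-1], g10=0 → 0 — eliminated
  g7 stuck-at-0: g1=0, g2=0, g3=0, g4=0, g5=0, g6=1, g7=0 [stuck-at-0], g8=1, g9=0, g10=1 → 1 — matches
  g9 inverted output: g1=0, g2=0, g3=0, g4=0, g5=0, g6=1, g7=0, g8=1, g9=1 [inverted output], g10=0 → 0 — eliminated
Only g7 stuck-at-0 reproduces the observed 1.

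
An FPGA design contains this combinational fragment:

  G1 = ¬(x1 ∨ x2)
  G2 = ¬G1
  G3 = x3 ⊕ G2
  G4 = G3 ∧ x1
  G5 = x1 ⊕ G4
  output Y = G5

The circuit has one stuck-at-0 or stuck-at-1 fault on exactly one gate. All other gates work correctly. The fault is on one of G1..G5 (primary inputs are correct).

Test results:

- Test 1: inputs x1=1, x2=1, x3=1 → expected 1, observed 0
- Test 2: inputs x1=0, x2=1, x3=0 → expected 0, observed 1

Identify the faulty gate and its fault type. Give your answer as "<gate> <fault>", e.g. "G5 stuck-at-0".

G4 stuck-at-1

Fault-free values for test 1 (x1=1, x2=1, x3=1): G1=0, G2=1, G3=0, G4=0, G5=1, giving Y=1. Observed 0.
Test 1: faults giving observed 0 are {G1 stuck-at-1, G2 stuck-at-0, G3 stuck-at-1, G4 stuck-at-1, G5 stuck-at-0}.
Test 2 (x1=0, x2=1, x3=0): fault-free G1=0, G2=1, G3=1, G4=0, G5=0 → 0; observed 1. Eliminates G1 stuck-at-1, G2 stuck-at-0, G3 stuck-at-1, G5 stuck-at-0.
Only G4 stuck-at-1 is consistent with every test.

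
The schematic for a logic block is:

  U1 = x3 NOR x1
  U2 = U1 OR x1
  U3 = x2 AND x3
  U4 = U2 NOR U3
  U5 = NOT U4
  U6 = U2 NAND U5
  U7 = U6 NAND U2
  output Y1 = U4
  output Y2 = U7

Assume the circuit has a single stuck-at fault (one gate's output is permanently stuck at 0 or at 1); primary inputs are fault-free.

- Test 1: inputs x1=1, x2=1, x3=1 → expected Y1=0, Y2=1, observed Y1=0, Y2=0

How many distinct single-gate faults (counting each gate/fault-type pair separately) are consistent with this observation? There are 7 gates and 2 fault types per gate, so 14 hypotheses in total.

Fault-free: U1=0, U2=1, U3=1, U4=0, U5=1, U6=0, U7=1 → Y1=0, Y2=1. Observed Y1=0, Y2=0.
  U1 stuck-at-0: output Y1=0, Y2=1 ✗
  U1 stuck-at-1: output Y1=0, Y2=1 ✗
  U2 stuck-at-0: output Y1=0, Y2=1 ✗
  U2 stuck-at-1: output Y1=0, Y2=1 ✗
  U3 stuck-at-0: output Y1=0, Y2=1 ✗
  U3 stuck-at-1: output Y1=0, Y2=1 ✗
  U4 stuck-at-0: output Y1=0, Y2=1 ✗
  U4 stuck-at-1: output Y1=1, Y2=0 ✗
  U5 stuck-at-0: output Y1=0, Y2=0 ✓
  U5 stuck-at-1: output Y1=0, Y2=1 ✗
  U6 stuck-at-0: output Y1=0, Y2=1 ✗
  U6 stuck-at-1: output Y1=0, Y2=0 ✓
  U7 stuck-at-0: output Y1=0, Y2=0 ✓
  U7 stuck-at-1: output Y1=0, Y2=1 ✗
Consistent faults: {U5 stuck-at-0, U6 stuck-at-1, U7 stuck-at-0} — 3 in all.

3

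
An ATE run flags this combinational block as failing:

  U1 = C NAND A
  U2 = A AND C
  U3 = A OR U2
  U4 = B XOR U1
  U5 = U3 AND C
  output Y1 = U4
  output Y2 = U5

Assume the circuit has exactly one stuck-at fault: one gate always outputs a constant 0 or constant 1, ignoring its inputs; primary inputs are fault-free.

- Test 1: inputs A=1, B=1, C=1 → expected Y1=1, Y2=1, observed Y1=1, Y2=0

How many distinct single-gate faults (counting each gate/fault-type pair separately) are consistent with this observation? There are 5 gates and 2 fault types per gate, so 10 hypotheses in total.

Fault-free: U1=0, U2=1, U3=1, U4=1, U5=1 → Y1=1, Y2=1. Observed Y1=1, Y2=0.
  U1 stuck-at-0: output Y1=1, Y2=1 ✗
  U1 stuck-at-1: output Y1=0, Y2=1 ✗
  U2 stuck-at-0: output Y1=1, Y2=1 ✗
  U2 stuck-at-1: output Y1=1, Y2=1 ✗
  U3 stuck-at-0: output Y1=1, Y2=0 ✓
  U3 stuck-at-1: output Y1=1, Y2=1 ✗
  U4 stuck-at-0: output Y1=0, Y2=1 ✗
  U4 stuck-at-1: output Y1=1, Y2=1 ✗
  U5 stuck-at-0: output Y1=1, Y2=0 ✓
  U5 stuck-at-1: output Y1=1, Y2=1 ✗
Consistent faults: {U3 stuck-at-0, U5 stuck-at-0} — 2 in all.

2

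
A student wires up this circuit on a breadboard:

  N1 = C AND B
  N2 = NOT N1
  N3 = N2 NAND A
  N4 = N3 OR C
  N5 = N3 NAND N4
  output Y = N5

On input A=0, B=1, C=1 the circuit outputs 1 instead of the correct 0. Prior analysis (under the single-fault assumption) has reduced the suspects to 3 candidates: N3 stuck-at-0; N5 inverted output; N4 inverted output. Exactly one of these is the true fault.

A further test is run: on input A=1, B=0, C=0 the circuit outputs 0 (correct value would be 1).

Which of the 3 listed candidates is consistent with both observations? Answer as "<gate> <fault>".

N5 inverted output

Evaluate each candidate on input A=1, B=0, C=0:
  N3 stuck-at-0: N1=0, N2=1, N3=0 [stuck-at-0], N4=0, N5=1 → 1 — eliminated
  N5 inverted output: N1=0, N2=1, N3=0, N4=0, N5=0 [inverted output] → 0 — matches
  N4 inverted output: N1=0, N2=1, N3=0, N4=1 [inverted output], N5=1 → 1 — eliminated
Only N5 inverted output reproduces the observed 0.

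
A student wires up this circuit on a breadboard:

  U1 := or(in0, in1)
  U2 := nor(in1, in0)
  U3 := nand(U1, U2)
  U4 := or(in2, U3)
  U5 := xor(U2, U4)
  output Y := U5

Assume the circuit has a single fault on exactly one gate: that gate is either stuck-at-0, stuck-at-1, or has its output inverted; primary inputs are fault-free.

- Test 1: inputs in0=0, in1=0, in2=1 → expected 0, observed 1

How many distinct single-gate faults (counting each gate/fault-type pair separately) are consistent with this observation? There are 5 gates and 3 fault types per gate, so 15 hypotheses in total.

Fault-free: U1=0, U2=1, U3=1, U4=1, U5=0 → 0. Observed 1.
  U1: none of the 3 fault types match ✗
  U2: stuck-at-0, inverted output ✓; others ✗
  U3: none of the 3 fault types match ✗
  U4: stuck-at-0, inverted output ✓; others ✗
  U5: stuck-at-1, inverted output ✓; others ✗
Consistent faults: {U2 stuck-at-0, U2 inverted output, U4 stuck-at-0, U4 inverted output, U5 stuck-at-1, U5 inverted output} — 6 in all.

6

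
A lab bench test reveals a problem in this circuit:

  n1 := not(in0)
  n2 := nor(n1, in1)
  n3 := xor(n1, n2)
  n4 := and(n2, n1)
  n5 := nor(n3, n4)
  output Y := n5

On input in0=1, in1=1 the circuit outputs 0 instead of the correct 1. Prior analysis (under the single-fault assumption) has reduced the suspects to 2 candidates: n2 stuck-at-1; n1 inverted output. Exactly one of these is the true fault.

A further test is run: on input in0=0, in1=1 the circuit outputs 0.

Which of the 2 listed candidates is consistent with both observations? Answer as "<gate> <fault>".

Evaluate each candidate on input in0=0, in1=1:
  n2 stuck-at-1: n1=1, n2=1 [stuck-at-1], n3=0, n4=1, n5=0 → 0 — matches
  n1 inverted output: n1=0 [inverted output], n2=0, n3=0, n4=0, n5=1 → 1 — eliminated
Only n2 stuck-at-1 reproduces the observed 0.

n2 stuck-at-1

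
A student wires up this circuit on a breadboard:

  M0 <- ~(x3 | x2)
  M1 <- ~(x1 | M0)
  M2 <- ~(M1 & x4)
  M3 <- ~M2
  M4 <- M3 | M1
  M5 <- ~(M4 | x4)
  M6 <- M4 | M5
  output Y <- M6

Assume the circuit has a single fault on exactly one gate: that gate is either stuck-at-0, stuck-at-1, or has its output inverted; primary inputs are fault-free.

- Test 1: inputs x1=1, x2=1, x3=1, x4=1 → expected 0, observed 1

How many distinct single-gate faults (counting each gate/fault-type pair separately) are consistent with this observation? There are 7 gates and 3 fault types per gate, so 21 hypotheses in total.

Fault-free: M0=0, M1=0, M2=1, M3=0, M4=0, M5=0, M6=0 → 0. Observed 1.
  M0: none of the 3 fault types match ✗
  M1: stuck-at-1, inverted output ✓; others ✗
  M2: stuck-at-0, inverted output ✓; others ✗
  M3: stuck-at-1, inverted output ✓; others ✗
  M4: stuck-at-1, inverted output ✓; others ✗
  M5: stuck-at-1, inverted output ✓; others ✗
  M6: stuck-at-1, inverted output ✓; others ✗
Consistent faults: {M1 stuck-at-1, M1 inverted output, M2 stuck-at-0, M2 inverted output, M3 stuck-at-1, M3 inverted output, M4 stuck-at-1, M4 inverted output, M5 stuck-at-1, M5 inverted output, M6 stuck-at-1, M6 inverted output} — 12 in all.

12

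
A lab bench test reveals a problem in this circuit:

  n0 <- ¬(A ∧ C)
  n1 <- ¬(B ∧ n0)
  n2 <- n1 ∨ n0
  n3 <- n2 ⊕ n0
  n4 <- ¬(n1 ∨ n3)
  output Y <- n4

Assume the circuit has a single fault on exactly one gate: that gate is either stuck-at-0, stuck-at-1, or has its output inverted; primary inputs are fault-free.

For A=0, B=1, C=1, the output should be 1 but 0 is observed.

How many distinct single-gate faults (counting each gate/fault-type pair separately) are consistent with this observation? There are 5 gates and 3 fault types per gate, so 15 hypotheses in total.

10

Fault-free: n0=1, n1=0, n2=1, n3=0, n4=1 → 1. Observed 0.
  n0: stuck-at-0, inverted output ✓; others ✗
  n1: stuck-at-1, inverted output ✓; others ✗
  n2: stuck-at-0, inverted output ✓; others ✗
  n3: stuck-at-1, inverted output ✓; others ✗
  n4: stuck-at-0, inverted output ✓; others ✗
Consistent faults: {n0 stuck-at-0, n0 inverted output, n1 stuck-at-1, n1 inverted output, n2 stuck-at-0, n2 inverted output, n3 stuck-at-1, n3 inverted output, n4 stuck-at-0, n4 inverted output} — 10 in all.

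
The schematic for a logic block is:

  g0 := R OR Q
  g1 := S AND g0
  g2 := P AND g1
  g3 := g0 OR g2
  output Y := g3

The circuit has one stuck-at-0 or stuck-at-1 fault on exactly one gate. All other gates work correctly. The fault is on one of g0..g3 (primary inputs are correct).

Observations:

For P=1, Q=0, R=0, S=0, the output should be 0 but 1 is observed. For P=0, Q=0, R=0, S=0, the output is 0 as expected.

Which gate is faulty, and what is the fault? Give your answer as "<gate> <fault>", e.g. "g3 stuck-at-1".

g1 stuck-at-1

Fault-free values for test 1 (P=1, Q=0, R=0, S=0): g0=0, g1=0, g2=0, g3=0, giving Y=0. Observed 1.
Test 1: faults giving observed 1 are {g0 stuck-at-1, g1 stuck-at-1, g2 stuck-at-1, g3 stuck-at-1}.
Test 2 (P=0, Q=0, R=0, S=0): fault-free g0=0, g1=0, g2=0, g3=0 → 0; observed 0. Eliminates g0 stuck-at-1, g2 stuck-at-1, g3 stuck-at-1.
Only g1 stuck-at-1 is consistent with every test.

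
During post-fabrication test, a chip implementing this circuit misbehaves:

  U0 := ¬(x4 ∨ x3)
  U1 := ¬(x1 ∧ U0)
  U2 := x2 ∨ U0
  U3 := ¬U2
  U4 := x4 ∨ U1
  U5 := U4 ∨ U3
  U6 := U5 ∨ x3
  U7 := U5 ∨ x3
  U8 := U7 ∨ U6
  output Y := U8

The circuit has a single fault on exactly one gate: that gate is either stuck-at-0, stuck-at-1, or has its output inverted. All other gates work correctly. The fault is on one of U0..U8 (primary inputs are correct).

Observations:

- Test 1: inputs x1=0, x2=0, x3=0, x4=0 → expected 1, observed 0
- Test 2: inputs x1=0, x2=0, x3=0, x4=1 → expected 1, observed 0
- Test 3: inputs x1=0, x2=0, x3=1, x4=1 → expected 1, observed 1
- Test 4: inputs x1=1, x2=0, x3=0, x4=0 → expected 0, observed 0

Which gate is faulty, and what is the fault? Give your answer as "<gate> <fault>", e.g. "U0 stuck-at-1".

U5 stuck-at-0

Fault-free values for test 1 (x1=0, x2=0, x3=0, x4=0): U0=1, U1=1, U2=1, U3=0, U4=1, U5=1, U6=1, U7=1, U8=1, giving Y=1. Observed 0.
Test 1: faults giving observed 0 are {U1 stuck-at-0, U1 inverted output, U4 stuck-at-0, U4 inverted output, U5 stuck-at-0, U5 inverted output, U8 stuck-at-0, U8 inverted output}.
Test 2 (x1=0, x2=0, x3=0, x4=1): fault-free U0=0, U1=1, U2=0, U3=1, U4=1, U5=1, U6=1, U7=1, U8=1 → 1; observed 0. Eliminates U1 stuck-at-0, U1 inverted output, U4 stuck-at-0, U4 inverted output.
Test 3 (x1=0, x2=0, x3=1, x4=1): fault-free U0=0, U1=1, U2=0, U3=1, U4=1, U5=1, U6=1, U7=1, U8=1 → 1; observed 1. Eliminates U8 stuck-at-0, U8 inverted output.
Test 4 (x1=1, x2=0, x3=0, x4=0): fault-free U0=1, U1=0, U2=1, U3=0, U4=0, U5=0, U6=0, U7=0, U8=0 → 0; observed 0. Eliminates U5 inverted output.
Only U5 stuck-at-0 is consistent with every test.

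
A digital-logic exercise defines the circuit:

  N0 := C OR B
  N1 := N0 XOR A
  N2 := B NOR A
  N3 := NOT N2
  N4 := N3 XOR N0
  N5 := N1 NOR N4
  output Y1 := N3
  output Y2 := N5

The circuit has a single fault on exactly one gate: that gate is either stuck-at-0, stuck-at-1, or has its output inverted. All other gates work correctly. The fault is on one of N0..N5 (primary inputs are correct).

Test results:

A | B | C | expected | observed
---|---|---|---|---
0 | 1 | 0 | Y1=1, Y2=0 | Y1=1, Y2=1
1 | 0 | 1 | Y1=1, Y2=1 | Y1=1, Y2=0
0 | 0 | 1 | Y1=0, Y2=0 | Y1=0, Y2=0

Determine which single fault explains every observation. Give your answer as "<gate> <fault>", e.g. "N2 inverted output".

N1 inverted output

Fault-free values for test 1 (A=0, B=1, C=0): N0=1, N1=1, N2=0, N3=1, N4=0, N5=0, giving Y1=1, Y2=0. Observed Y1=1, Y2=1.
Test 1: faults giving observed Y1=1, Y2=1 are {N1 stuck-at-0, N1 inverted output, N5 stuck-at-1, N5 inverted output}.
Test 2 (A=1, B=0, C=1): fault-free N0=1, N1=0, N2=0, N3=1, N4=0, N5=1 → Y1=1, Y2=1; observed Y1=1, Y2=0. Eliminates N1 stuck-at-0, N5 stuck-at-1.
Test 3 (A=0, B=0, C=1): fault-free N0=1, N1=1, N2=1, N3=0, N4=1, N5=0 → Y1=0, Y2=0; observed Y1=0, Y2=0. Eliminates N5 inverted output.
Only N1 inverted output is consistent with every test.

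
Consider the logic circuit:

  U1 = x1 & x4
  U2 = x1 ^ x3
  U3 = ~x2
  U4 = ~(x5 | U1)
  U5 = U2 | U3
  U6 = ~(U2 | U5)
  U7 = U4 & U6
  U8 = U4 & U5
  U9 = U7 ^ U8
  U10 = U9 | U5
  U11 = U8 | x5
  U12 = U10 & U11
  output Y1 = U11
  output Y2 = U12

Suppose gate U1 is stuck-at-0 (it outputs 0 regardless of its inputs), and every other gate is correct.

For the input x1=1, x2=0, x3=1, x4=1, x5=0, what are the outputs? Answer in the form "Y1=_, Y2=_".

Propagate with U1 forced: U1=0 [stuck-at-0], U2=0, U3=1, U4=1, U5=1, U6=0, U7=0, U8=1, U9=1, U10=1, U11=1, U12=1.
So the outputs are Y1=1, Y2=1. (Without the fault they would be Y1=0, Y2=0.)

Y1=1, Y2=1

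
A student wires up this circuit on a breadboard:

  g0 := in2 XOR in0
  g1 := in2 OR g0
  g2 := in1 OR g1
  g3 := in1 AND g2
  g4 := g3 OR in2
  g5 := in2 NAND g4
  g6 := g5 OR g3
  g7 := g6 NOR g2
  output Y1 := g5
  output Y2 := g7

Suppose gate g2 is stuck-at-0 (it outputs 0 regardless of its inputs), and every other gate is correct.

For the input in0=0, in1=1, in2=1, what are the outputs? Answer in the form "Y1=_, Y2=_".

Propagate with g2 forced: g0=1, g1=1, g2=0 [stuck-at-0], g3=0, g4=1, g5=0, g6=0, g7=1.
So the outputs are Y1=0, Y2=1. (Without the fault they would be Y1=0, Y2=0.)

Y1=0, Y2=1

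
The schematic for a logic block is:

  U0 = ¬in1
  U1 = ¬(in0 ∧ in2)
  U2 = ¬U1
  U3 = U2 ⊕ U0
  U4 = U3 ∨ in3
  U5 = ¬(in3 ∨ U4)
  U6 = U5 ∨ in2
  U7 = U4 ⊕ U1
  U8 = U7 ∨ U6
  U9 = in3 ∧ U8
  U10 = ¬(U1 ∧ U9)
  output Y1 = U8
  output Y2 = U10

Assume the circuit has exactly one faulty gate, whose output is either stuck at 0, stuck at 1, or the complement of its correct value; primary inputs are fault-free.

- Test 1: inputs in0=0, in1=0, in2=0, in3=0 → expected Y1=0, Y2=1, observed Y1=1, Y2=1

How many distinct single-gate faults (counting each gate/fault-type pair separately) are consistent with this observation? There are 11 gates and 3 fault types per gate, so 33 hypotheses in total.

Fault-free: U0=1, U1=1, U2=0, U3=1, U4=1, U5=0, U6=0, U7=0, U8=0, U9=0, U10=1 → Y1=0, Y2=1. Observed Y1=1, Y2=1.
  U0: stuck-at-0, inverted output ✓; others ✗
  U1: stuck-at-0, inverted output ✓; others ✗
  U2: stuck-at-1, inverted output ✓; others ✗
  U3: stuck-at-0, inverted output ✓; others ✗
  U4: stuck-at-0, inverted output ✓; others ✗
  U5: stuck-at-1, inverted output ✓; others ✗
  U6: stuck-at-1, inverted output ✓; others ✗
  U7: stuck-at-1, inverted output ✓; others ✗
  U8: stuck-at-1, inverted output ✓; others ✗
  U9: none of the 3 fault types match ✗
  U10: none of the 3 fault types match ✗
Consistent faults: {U0 stuck-at-0, U0 inverted output, U1 stuck-at-0, U1 inverted output, U2 stuck-at-1, U2 inverted output, U3 stuck-at-0, U3 inverted output, U4 stuck-at-0, U4 inverted output, U5 stuck-at-1, U5 inverted output, U6 stuck-at-1, U6 inverted output, U7 stuck-at-1, U7 inverted output, U8 stuck-at-1, U8 inverted output} — 18 in all.

18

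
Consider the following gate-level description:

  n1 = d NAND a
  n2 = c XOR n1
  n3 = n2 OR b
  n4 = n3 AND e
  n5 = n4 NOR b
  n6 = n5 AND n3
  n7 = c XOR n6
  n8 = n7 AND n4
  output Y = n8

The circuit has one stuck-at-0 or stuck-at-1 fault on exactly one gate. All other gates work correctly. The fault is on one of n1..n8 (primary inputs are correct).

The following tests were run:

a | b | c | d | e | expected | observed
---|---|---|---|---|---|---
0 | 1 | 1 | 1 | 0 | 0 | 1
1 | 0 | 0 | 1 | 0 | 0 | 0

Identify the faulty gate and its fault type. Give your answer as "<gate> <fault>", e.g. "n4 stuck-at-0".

n4 stuck-at-1

Fault-free values for test 1 (a=0, b=1, c=1, d=1, e=0): n1=1, n2=0, n3=1, n4=0, n5=0, n6=0, n7=1, n8=0, giving Y=0. Observed 1.
Test 1: faults giving observed 1 are {n4 stuck-at-1, n8 stuck-at-1}.
Test 2 (a=1, b=0, c=0, d=1, e=0): fault-free n1=0, n2=0, n3=0, n4=0, n5=1, n6=0, n7=0, n8=0 → 0; observed 0. Eliminates n8 stuck-at-1.
Only n4 stuck-at-1 is consistent with every test.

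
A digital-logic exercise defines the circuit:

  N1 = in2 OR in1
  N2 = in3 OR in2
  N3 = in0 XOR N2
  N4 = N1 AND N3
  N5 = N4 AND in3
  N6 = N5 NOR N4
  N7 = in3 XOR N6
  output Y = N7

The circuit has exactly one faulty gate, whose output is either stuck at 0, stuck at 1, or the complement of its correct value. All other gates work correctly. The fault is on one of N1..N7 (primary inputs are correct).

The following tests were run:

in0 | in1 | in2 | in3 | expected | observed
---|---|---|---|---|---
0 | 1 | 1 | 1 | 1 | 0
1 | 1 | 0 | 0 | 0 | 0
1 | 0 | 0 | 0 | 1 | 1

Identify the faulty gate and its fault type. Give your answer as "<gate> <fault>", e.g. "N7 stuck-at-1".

N2 stuck-at-0

Fault-free values for test 1 (in0=0, in1=1, in2=1, in3=1): N1=1, N2=1, N3=1, N4=1, N5=1, N6=0, N7=1, giving Y=1. Observed 0.
Test 1: faults giving observed 0 are {N1 stuck-at-0, N1 inverted output, N2 stuck-at-0, N2 inverted output, N3 stuck-at-0, N3 inverted output, N4 stuck-at-0, N4 inverted output, N6 stuck-at-1, N6 inverted output, N7 stuck-at-0, N7 inverted output}.
Test 2 (in0=1, in1=1, in2=0, in3=0): fault-free N1=1, N2=0, N3=1, N4=1, N5=0, N6=0, N7=0 → 0; observed 0. Eliminates N1 stuck-at-0, N1 inverted output, N2 inverted output, N3 stuck-at-0, N3 inverted output, N4 stuck-at-0, N4 inverted output, N6 stuck-at-1, N6 inverted output, N7 inverted output.
Test 3 (in0=1, in1=0, in2=0, in3=0): fault-free N1=0, N2=0, N3=1, N4=0, N5=0, N6=1, N7=1 → 1; observed 1. Eliminates N7 stuck-at-0.
Only N2 stuck-at-0 is consistent with every test.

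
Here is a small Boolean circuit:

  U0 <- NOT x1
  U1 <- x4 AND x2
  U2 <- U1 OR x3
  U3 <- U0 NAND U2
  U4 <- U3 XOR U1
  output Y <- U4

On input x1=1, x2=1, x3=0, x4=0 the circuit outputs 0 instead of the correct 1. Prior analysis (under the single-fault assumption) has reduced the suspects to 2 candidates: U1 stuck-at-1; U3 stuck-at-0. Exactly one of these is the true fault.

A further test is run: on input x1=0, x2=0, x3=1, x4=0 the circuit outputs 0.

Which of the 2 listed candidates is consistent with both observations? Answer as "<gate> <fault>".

Evaluate each candidate on input x1=0, x2=0, x3=1, x4=0:
  U1 stuck-at-1: U0=1, U1=1 [stuck-at-1], U2=1, U3=0, U4=1 → 1 — eliminated
  U3 stuck-at-0: U0=1, U1=0, U2=1, U3=0 [stuck-at-0], U4=0 → 0 — matches
Only U3 stuck-at-0 reproduces the observed 0.

U3 stuck-at-0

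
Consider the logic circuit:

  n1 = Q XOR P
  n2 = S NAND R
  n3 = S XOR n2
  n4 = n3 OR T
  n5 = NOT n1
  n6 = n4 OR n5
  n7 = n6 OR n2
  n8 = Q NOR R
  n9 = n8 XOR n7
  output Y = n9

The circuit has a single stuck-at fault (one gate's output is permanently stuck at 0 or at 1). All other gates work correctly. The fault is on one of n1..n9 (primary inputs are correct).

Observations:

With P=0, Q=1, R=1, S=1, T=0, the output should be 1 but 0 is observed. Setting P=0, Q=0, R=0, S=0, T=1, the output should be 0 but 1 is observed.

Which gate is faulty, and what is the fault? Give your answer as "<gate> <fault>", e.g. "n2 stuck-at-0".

n7 stuck-at-0

Fault-free values for test 1 (P=0, Q=1, R=1, S=1, T=0): n1=1, n2=0, n3=1, n4=1, n5=0, n6=1, n7=1, n8=0, n9=1, giving Y=1. Observed 0.
Test 1: faults giving observed 0 are {n3 stuck-at-0, n4 stuck-at-0, n6 stuck-at-0, n7 stuck-at-0, n8 stuck-at-1, n9 stuck-at-0}.
Test 2 (P=0, Q=0, R=0, S=0, T=1): fault-free n1=0, n2=1, n3=1, n4=1, n5=1, n6=1, n7=1, n8=1, n9=0 → 0; observed 1. Eliminates n3 stuck-at-0, n4 stuck-at-0, n6 stuck-at-0, n8 stuck-at-1, n9 stuck-at-0.
Only n7 stuck-at-0 is consistent with every test.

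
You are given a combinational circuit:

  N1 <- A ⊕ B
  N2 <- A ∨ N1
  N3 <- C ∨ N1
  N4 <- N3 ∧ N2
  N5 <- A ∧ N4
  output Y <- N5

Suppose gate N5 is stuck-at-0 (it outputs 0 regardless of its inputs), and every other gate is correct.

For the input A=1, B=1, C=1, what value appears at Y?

Propagate with N5 forced: N1=0, N2=1, N3=1, N4=1, N5=0 [stuck-at-0].
So Y = 0. (Without the fault it would be 1.)

0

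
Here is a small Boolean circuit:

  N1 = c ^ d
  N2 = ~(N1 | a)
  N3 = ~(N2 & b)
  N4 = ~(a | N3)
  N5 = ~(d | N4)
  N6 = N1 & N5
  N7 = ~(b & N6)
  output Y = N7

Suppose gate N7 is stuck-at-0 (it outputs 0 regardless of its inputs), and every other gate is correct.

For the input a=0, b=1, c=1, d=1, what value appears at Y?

Propagate with N7 forced: N1=0, N2=1, N3=0, N4=1, N5=0, N6=0, N7=0 [stuck-at-0].
So Y = 0. (Without the fault it would be 1.)

0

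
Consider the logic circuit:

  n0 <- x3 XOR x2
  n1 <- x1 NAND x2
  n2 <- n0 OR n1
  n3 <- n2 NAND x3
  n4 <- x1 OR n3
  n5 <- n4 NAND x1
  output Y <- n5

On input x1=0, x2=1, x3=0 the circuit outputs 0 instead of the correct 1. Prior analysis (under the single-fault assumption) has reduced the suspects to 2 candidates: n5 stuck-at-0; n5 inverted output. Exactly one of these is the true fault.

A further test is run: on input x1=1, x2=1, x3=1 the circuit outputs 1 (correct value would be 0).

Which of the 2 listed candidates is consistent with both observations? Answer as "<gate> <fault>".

n5 inverted output

Evaluate each candidate on input x1=1, x2=1, x3=1:
  n5 stuck-at-0: n0=0, n1=0, n2=0, n3=1, n4=1, n5=0 [stuck-at-0] → 0 — eliminated
  n5 inverted output: n0=0, n1=0, n2=0, n3=1, n4=1, n5=1 [inverted output] → 1 — matches
Only n5 inverted output reproduces the observed 1.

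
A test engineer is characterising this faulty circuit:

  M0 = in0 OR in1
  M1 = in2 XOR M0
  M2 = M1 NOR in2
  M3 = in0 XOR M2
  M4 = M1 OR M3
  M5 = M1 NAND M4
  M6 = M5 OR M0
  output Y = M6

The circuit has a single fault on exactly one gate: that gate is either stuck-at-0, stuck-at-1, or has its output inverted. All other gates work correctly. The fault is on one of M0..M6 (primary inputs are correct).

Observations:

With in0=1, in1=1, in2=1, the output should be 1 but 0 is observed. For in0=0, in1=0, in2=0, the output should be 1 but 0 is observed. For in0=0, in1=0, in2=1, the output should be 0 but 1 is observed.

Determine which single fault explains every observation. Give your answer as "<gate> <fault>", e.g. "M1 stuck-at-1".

M6 inverted output

Fault-free values for test 1 (in0=1, in1=1, in2=1): M0=1, M1=0, M2=0, M3=1, M4=1, M5=1, M6=1, giving Y=1. Observed 0.
Test 1: faults giving observed 0 are {M0 stuck-at-0, M0 inverted output, M6 stuck-at-0, M6 inverted output}.
Test 2 (in0=0, in1=0, in2=0): fault-free M0=0, M1=0, M2=1, M3=1, M4=1, M5=1, M6=1 → 1; observed 0. Eliminates M0 stuck-at-0, M0 inverted output.
Test 3 (in0=0, in1=0, in2=1): fault-free M0=0, M1=1, M2=0, M3=0, M4=1, M5=0, M6=0 → 0; observed 1. Eliminates M6 stuck-at-0.
Only M6 inverted output is consistent with every test.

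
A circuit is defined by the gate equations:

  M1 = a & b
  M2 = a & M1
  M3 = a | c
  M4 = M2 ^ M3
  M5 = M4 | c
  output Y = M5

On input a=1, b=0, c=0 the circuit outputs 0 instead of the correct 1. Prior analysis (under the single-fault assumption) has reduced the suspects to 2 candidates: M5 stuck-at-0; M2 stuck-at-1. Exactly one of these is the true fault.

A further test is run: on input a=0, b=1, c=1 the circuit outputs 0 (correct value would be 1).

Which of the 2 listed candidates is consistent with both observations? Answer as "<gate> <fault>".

Evaluate each candidate on input a=0, b=1, c=1:
  M5 stuck-at-0: M1=0, M2=0, M3=1, M4=1, M5=0 [stuck-at-0] → 0 — matches
  M2 stuck-at-1: M1=0, M2=1 [stuck-at-1], M3=1, M4=0, M5=1 → 1 — eliminated
Only M5 stuck-at-0 reproduces the observed 0.

M5 stuck-at-0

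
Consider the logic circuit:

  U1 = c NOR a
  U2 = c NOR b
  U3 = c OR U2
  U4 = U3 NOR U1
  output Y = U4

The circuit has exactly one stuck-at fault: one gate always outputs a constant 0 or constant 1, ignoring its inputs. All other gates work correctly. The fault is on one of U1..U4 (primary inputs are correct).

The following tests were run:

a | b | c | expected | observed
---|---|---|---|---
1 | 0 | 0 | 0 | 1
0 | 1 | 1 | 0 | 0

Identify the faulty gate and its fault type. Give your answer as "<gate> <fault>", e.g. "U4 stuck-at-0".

U2 stuck-at-0

Fault-free values for test 1 (a=1, b=0, c=0): U1=0, U2=1, U3=1, U4=0, giving Y=0. Observed 1.
Test 1: faults giving observed 1 are {U2 stuck-at-0, U3 stuck-at-0, U4 stuck-at-1}.
Test 2 (a=0, b=1, c=1): fault-free U1=0, U2=0, U3=1, U4=0 → 0; observed 0. Eliminates U3 stuck-at-0, U4 stuck-at-1.
Only U2 stuck-at-0 is consistent with every test.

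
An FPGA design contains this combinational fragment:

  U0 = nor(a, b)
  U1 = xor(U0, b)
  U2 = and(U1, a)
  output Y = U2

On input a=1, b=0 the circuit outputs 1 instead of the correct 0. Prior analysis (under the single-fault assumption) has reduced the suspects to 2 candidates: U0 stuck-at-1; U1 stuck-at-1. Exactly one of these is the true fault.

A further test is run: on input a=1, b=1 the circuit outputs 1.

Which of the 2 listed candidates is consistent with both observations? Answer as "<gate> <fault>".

U1 stuck-at-1

Evaluate each candidate on input a=1, b=1:
  U0 stuck-at-1: U0=1 [stuck-at-1], U1=0, U2=0 → 0 — eliminated
  U1 stuck-at-1: U0=0, U1=1 [stuck-at-1], U2=1 → 1 — matches
Only U1 stuck-at-1 reproduces the observed 1.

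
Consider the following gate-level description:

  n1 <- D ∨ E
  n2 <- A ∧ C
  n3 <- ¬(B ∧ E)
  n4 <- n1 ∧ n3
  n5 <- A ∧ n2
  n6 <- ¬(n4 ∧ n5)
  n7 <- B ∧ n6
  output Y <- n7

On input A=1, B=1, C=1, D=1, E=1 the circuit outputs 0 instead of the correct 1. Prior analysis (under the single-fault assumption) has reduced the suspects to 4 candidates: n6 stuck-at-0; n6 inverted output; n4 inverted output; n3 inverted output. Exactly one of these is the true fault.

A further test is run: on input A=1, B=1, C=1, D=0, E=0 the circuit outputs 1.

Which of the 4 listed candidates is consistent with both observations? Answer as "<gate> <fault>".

Evaluate each candidate on input A=1, B=1, C=1, D=0, E=0:
  n6 stuck-at-0: n1=0, n2=1, n3=1, n4=0, n5=1, n6=0 [stuck-at-0], n7=0 → 0 — eliminated
  n6 inverted output: n1=0, n2=1, n3=1, n4=0, n5=1, n6=0 [inverted output], n7=0 → 0 — eliminated
  n4 inverted output: n1=0, n2=1, n3=1, n4=1 [inverted output], n5=1, n6=0, n7=0 → 0 — eliminated
  n3 inverted output: n1=0, n2=1, n3=0 [inverted output], n4=0, n5=1, n6=1, n7=1 → 1 — matches
Only n3 inverted output reproduces the observed 1.

n3 inverted output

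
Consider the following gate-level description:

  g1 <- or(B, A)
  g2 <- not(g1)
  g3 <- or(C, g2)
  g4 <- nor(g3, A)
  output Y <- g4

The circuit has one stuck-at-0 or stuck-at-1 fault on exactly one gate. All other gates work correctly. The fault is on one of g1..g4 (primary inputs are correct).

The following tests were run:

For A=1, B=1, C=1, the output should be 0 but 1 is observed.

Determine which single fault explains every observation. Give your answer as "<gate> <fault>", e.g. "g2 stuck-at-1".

g4 stuck-at-1

Fault-free values for test 1 (A=1, B=1, C=1): g1=1, g2=0, g3=1, g4=0, giving Y=0. Observed 1.
Test 1: faults giving observed 1 are {g4 stuck-at-1}.
Only g4 stuck-at-1 is consistent with every test.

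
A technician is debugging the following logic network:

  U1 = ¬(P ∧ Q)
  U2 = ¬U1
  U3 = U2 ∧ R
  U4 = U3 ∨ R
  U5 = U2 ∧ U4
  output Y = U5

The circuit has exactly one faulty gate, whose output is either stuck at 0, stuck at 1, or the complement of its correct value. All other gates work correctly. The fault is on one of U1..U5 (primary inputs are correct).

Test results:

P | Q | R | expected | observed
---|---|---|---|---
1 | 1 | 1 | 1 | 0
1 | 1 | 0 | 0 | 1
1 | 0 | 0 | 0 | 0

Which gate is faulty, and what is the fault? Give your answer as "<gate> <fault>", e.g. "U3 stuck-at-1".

U4 inverted output

Fault-free values for test 1 (P=1, Q=1, R=1): U1=0, U2=1, U3=1, U4=1, U5=1, giving Y=1. Observed 0.
Test 1: faults giving observed 0 are {U1 stuck-at-1, U1 inverted output, U2 stuck-at-0, U2 inverted output, U4 stuck-at-0, U4 inverted output, U5 stuck-at-0, U5 inverted output}.
Test 2 (P=1, Q=1, R=0): fault-free U1=0, U2=1, U3=0, U4=0, U5=0 → 0; observed 1. Eliminates U1 stuck-at-1, U1 inverted output, U2 stuck-at-0, U2 inverted output, U4 stuck-at-0, U5 stuck-at-0.
Test 3 (P=1, Q=0, R=0): fault-free U1=1, U2=0, U3=0, U4=0, U5=0 → 0; observed 0. Eliminates U5 inverted output.
Only U4 inverted output is consistent with every test.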